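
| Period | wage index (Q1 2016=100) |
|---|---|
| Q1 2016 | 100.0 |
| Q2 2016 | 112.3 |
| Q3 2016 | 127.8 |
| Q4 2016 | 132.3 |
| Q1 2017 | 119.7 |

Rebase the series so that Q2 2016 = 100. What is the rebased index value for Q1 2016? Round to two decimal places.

Rebased(Q1 2016) = 100.0 / 112.3 × 100 = 89.0472

89.05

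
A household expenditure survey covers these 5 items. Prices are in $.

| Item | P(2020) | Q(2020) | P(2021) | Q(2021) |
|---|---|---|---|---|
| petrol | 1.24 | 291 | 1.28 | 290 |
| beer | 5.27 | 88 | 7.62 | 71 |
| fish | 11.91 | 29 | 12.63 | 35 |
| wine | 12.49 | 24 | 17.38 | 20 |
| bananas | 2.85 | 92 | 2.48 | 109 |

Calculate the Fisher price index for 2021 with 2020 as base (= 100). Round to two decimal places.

116.93

Laspeyres component (base-period weights):
ΣP(2021)Q(2020) = 1.28×291 + 7.62×88 + 12.63×29 + 17.38×24 + 2.48×92 = 372.48 + 670.56 + 366.27 + 417.12 + 228.16 = 2054.59
ΣP(2020)Q(2020) = 1.24×291 + 5.27×88 + 11.91×29 + 12.49×24 + 2.85×92 = 360.84 + 463.76 + 345.39 + 299.76 + 262.2 = 1731.95
L = 2054.59 / 1731.95 × 100 = 118.6287
Paasche component (current-period weights):
ΣP(2021)Q(2021) = 1.28×290 + 7.62×71 + 12.63×35 + 17.38×20 + 2.48×109 = 371.2 + 541.02 + 442.05 + 347.6 + 270.32 = 1972.19
ΣP(2020)Q(2021) = 1.24×290 + 5.27×71 + 11.91×35 + 12.49×20 + 2.85×109 = 359.6 + 374.17 + 416.85 + 249.8 + 310.65 = 1711.07
P = 1972.19 / 1711.07 × 100 = 115.2606
Fisher = √(L × P) = √(118.6287 × 115.2606) = 116.9325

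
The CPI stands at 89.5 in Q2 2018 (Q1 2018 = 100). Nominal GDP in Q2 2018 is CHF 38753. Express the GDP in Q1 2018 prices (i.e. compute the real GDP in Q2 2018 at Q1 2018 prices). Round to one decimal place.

Real = Nominal ÷ (Index/100) = 38753 ÷ (89.5/100)
     = 38753 ÷ 0.895 = 43299.4413

43299.4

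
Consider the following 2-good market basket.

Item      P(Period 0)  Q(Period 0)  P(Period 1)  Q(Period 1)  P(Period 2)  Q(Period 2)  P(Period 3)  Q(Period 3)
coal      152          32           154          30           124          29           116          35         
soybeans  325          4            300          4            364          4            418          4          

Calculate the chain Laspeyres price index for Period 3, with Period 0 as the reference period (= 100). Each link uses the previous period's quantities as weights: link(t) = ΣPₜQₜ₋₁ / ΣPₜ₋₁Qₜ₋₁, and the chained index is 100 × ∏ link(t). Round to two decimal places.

Link Period 0→Period 1:
ΣP(Period 1)Q(Period 0) = 154×32 + 300×4 = 4928 + 1200 = 6128
ΣP(Period 0)Q(Period 0) = 152×32 + 325×4 = 4864 + 1300 = 6164
link = 6128/6164 = 0.994160
Link Period 1→Period 2:
ΣP(Period 2)Q(Period 1) = 124×30 + 364×4 = 3720 + 1456 = 5176
ΣP(Period 1)Q(Period 1) = 154×30 + 300×4 = 4620 + 1200 = 5820
link = 5176/5820 = 0.889347
Link Period 2→Period 3:
ΣP(Period 3)Q(Period 2) = 116×29 + 418×4 = 3364 + 1672 = 5036
ΣP(Period 2)Q(Period 2) = 124×29 + 364×4 = 3596 + 1456 = 5052
link = 5036/5052 = 0.996833
Chained index = 100 × 0.994160 × 0.889347 × 0.996833 = 88.1353

88.14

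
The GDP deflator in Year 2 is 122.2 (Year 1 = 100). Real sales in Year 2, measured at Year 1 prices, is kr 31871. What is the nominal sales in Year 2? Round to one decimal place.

38946.4

Nominal = Real × (Index/100) = 31871 × (122.2/100)
        = 31871 × 1.222 = 38946.3620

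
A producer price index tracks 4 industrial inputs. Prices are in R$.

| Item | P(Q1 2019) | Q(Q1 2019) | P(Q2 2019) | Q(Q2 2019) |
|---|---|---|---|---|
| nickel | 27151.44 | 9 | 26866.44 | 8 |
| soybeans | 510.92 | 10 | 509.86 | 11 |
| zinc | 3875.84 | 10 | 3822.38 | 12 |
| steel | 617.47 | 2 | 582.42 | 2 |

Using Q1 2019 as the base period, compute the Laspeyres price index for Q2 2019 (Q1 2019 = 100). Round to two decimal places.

98.90

Laspeyres price index uses base-period quantities as weights.
ΣP(Q2 2019)·Q(Q1 2019) = 26866.44×9 + 509.86×10 + 3822.38×10 + 582.42×2 = 241797.96 + 5098.6 + 38223.8 + 1164.84 = 286285.2
ΣP(Q1 2019)·Q(Q1 2019) = 27151.44×9 + 510.92×10 + 3875.84×10 + 617.47×2 = 244362.96 + 5109.2 + 38758.4 + 1234.94 = 289465.5
Index = 286285.2 / 289465.5 × 100 = 98.9013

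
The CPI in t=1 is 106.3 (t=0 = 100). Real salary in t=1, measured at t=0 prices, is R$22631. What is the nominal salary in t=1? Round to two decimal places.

24056.75

Nominal = Real × (Index/100) = 22631 × (106.3/100)
        = 22631 × 1.063 = 24056.7530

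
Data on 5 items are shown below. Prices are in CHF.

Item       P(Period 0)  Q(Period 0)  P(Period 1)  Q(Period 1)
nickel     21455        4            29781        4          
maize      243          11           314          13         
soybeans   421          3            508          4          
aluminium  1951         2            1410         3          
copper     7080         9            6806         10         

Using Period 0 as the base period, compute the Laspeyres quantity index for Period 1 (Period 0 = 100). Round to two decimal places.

106.31

Laspeyres quantity index uses base-period prices as weights.
ΣP(Period 0)·Q(Period 1) = 21455×4 + 243×13 + 421×4 + 1951×3 + 7080×10 = 85820 + 3159 + 1684 + 5853 + 70800 = 167316
ΣP(Period 0)·Q(Period 0) = 21455×4 + 243×11 + 421×3 + 1951×2 + 7080×9 = 85820 + 2673 + 1263 + 3902 + 63720 = 157378
Index = 167316 / 157378 × 100 = 106.3147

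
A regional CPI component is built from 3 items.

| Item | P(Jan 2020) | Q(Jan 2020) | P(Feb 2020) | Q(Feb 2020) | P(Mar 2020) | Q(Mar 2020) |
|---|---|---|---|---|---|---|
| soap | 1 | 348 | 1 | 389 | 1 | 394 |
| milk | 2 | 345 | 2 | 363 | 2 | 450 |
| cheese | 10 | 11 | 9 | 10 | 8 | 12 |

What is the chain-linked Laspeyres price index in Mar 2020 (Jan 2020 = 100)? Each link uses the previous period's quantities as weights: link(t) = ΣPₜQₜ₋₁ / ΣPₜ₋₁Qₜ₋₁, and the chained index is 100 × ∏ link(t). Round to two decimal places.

Link Jan 2020→Feb 2020:
ΣP(Feb 2020)Q(Jan 2020) = 1×348 + 2×345 + 9×11 = 348 + 690 + 99 = 1137
ΣP(Jan 2020)Q(Jan 2020) = 1×348 + 2×345 + 10×11 = 348 + 690 + 110 = 1148
link = 1137/1148 = 0.990418
Link Feb 2020→Mar 2020:
ΣP(Mar 2020)Q(Feb 2020) = 1×389 + 2×363 + 8×10 = 389 + 726 + 80 = 1195
ΣP(Feb 2020)Q(Feb 2020) = 1×389 + 2×363 + 9×10 = 389 + 726 + 90 = 1205
link = 1195/1205 = 0.991701
Chained index = 100 × 0.990418 × 0.991701 = 98.2199

98.22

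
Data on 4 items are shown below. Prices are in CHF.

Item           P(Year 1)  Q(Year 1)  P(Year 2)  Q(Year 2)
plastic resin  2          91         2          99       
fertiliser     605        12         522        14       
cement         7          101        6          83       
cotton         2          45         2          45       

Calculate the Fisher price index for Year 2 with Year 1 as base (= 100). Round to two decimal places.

Laspeyres component (base-period weights):
ΣP(Year 2)Q(Year 1) = 2×91 + 522×12 + 6×101 + 2×45 = 182 + 6264 + 606 + 90 = 7142
ΣP(Year 1)Q(Year 1) = 2×91 + 605×12 + 7×101 + 2×45 = 182 + 7260 + 707 + 90 = 8239
L = 7142 / 8239 × 100 = 86.6853
Paasche component (current-period weights):
ΣP(Year 2)Q(Year 2) = 2×99 + 522×14 + 6×83 + 2×45 = 198 + 7308 + 498 + 90 = 8094
ΣP(Year 1)Q(Year 2) = 2×99 + 605×14 + 7×83 + 2×45 = 198 + 8470 + 581 + 90 = 9339
P = 8094 / 9339 × 100 = 86.6688
Fisher = √(L × P) = √(86.6853 × 86.6688) = 86.6770

86.68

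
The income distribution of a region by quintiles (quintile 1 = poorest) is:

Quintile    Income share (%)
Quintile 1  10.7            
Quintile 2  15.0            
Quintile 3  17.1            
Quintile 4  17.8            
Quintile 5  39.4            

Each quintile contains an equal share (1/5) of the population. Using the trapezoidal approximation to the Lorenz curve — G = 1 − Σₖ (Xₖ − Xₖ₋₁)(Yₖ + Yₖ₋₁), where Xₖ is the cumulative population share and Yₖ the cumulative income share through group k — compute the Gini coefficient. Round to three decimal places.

0.241

Cumulative income shares Yₖ: 0.1070, 0.2570, 0.4280, 0.6060, 1.0000
Σ (Xₖ−Xₖ₋₁)(Yₖ+Yₖ₋₁) = (1/5)(0.1070+0.0000) + (1/5)(0.2570+0.1070) + (1/5)(0.4280+0.2570) + (1/5)(0.6060+0.4280) + (1/5)(1.0000+0.6060)
  = 0.0214 + 0.0728 + 0.1370 + 0.2068 + 0.3212 = 0.7592
G = 1 − 0.7592 = 0.2408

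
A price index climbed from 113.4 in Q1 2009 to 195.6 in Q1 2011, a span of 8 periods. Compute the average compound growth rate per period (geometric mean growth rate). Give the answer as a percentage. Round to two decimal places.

Growth factor = (195.6/113.4)^(1/8) = (1.724868)^(1/8) = 1.070519
Growth rate = 1.070519 − 1 = 0.070519 = 7.0519%

7.05%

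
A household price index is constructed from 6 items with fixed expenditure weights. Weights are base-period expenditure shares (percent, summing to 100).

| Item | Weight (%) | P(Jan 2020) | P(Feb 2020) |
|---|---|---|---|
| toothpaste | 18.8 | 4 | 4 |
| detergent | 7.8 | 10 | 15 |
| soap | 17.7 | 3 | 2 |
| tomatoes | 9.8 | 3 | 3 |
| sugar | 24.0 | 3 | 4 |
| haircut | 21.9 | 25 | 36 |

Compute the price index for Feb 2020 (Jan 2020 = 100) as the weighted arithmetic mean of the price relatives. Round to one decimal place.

115.6

toothpaste: 18.8 × (4/4) = 18.8 × 1.000000 = 18.8000
detergent: 7.8 × (15/10) = 7.8 × 1.500000 = 11.7000
soap: 17.7 × (2/3) = 17.7 × 0.666667 = 11.8000
tomatoes: 9.8 × (3/3) = 9.8 × 1.000000 = 9.8000
sugar: 24.0 × (4/3) = 24.0 × 1.333333 = 32.0000
haircut: 21.9 × (36/25) = 21.9 × 1.440000 = 31.5360
Index = Σ wᵢ·(p₁ᵢ/p₀ᵢ) = 18.8000 + 11.7000 + 11.8000 + 9.8000 + 32.0000 + 31.5360 = 115.6360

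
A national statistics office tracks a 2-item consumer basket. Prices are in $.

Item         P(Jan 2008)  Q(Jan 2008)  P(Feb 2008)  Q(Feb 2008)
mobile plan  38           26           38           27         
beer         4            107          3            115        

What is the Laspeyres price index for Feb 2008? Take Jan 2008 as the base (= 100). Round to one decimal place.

Laspeyres price index uses base-period quantities as weights.
ΣP(Feb 2008)·Q(Jan 2008) = 38×26 + 3×107 = 988 + 321 = 1309
ΣP(Jan 2008)·Q(Jan 2008) = 38×26 + 4×107 = 988 + 428 = 1416
Index = 1309 / 1416 × 100 = 92.4435

92.4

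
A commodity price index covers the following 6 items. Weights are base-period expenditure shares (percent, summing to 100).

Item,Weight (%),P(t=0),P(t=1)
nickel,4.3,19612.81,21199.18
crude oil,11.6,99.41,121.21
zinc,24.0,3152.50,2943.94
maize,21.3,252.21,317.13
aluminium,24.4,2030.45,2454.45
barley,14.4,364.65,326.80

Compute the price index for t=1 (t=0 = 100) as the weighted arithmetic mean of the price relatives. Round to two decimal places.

110.39

nickel: 4.3 × (21199.18/19612.81) = 4.3 × 1.080884 = 4.6478
crude oil: 11.6 × (121.21/99.41) = 11.6 × 1.219294 = 14.1438
zinc: 24.0 × (2943.94/3152.50) = 24.0 × 0.933843 = 22.4122
maize: 21.3 × (317.13/252.21) = 21.3 × 1.257405 = 26.7827
aluminium: 24.4 × (2454.45/2030.45) = 24.4 × 1.208821 = 29.4952
barley: 14.4 × (326.80/364.65) = 14.4 × 0.896202 = 12.9053
Index = Σ wᵢ·(p₁ᵢ/p₀ᵢ) = 4.6478 + 14.1438 + 22.4122 + 26.7827 + 29.4952 + 12.9053 = 110.3871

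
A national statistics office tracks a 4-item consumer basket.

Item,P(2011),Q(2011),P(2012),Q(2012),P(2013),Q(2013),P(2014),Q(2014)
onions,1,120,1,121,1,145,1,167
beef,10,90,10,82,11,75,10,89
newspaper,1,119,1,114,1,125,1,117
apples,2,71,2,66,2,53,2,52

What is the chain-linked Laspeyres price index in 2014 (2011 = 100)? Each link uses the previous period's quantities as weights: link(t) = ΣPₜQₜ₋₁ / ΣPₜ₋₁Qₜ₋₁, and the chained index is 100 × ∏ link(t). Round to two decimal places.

Link 2011→2012:
ΣP(2012)Q(2011) = 1×120 + 10×90 + 1×119 + 2×71 = 120 + 900 + 119 + 142 = 1281
ΣP(2011)Q(2011) = 1×120 + 10×90 + 1×119 + 2×71 = 120 + 900 + 119 + 142 = 1281
link = 1281/1281 = 1.000000
Link 2012→2013:
ΣP(2013)Q(2012) = 1×121 + 11×82 + 1×114 + 2×66 = 121 + 902 + 114 + 132 = 1269
ΣP(2012)Q(2012) = 1×121 + 10×82 + 1×114 + 2×66 = 121 + 820 + 114 + 132 = 1187
link = 1269/1187 = 1.069082
Link 2013→2014:
ΣP(2014)Q(2013) = 1×145 + 10×75 + 1×125 + 2×53 = 145 + 750 + 125 + 106 = 1126
ΣP(2013)Q(2013) = 1×145 + 11×75 + 1×125 + 2×53 = 145 + 825 + 125 + 106 = 1201
link = 1126/1201 = 0.937552
Chained index = 100 × 1.000000 × 1.069082 × 0.937552 = 100.2320

100.23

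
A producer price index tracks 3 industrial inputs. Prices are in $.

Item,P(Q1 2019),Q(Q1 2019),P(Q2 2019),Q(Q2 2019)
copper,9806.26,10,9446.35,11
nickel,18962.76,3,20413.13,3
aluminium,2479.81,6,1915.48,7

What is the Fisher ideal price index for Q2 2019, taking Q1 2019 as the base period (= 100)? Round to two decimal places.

Laspeyres component (base-period weights):
ΣP(Q2 2019)Q(Q1 2019) = 9446.35×10 + 20413.13×3 + 1915.48×6 = 94463.5 + 61239.39 + 11492.88 = 167195.77
ΣP(Q1 2019)Q(Q1 2019) = 9806.26×10 + 18962.76×3 + 2479.81×6 = 98062.6 + 56888.28 + 14878.86 = 169829.74
L = 167195.77 / 169829.74 × 100 = 98.4491
Paasche component (current-period weights):
ΣP(Q2 2019)Q(Q2 2019) = 9446.35×11 + 20413.13×3 + 1915.48×7 = 103909.85 + 61239.39 + 13408.36 = 178557.6
ΣP(Q1 2019)Q(Q2 2019) = 9806.26×11 + 18962.76×3 + 2479.81×7 = 107868.86 + 56888.28 + 17358.67 = 182115.81
P = 178557.6 / 182115.81 × 100 = 98.0462
Fisher = √(L × P) = √(98.4491 × 98.0462) = 98.2474

98.25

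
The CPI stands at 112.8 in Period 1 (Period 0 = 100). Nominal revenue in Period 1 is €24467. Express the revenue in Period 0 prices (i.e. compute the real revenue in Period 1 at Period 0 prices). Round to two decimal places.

Real = Nominal ÷ (Index/100) = 24467 ÷ (112.8/100)
     = 24467 ÷ 1.128 = 21690.6028

21690.60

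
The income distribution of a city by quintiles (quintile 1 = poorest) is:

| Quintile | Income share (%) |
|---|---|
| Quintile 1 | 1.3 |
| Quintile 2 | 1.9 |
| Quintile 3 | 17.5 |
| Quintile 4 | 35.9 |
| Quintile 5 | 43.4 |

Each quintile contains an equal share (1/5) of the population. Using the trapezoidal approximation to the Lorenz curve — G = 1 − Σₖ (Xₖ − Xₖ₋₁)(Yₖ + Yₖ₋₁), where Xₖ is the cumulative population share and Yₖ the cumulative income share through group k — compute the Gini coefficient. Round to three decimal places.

0.473

Cumulative income shares Yₖ: 0.0130, 0.0320, 0.2070, 0.5660, 1.0000
Σ (Xₖ−Xₖ₋₁)(Yₖ+Yₖ₋₁) = (1/5)(0.0130+0.0000) + (1/5)(0.0320+0.0130) + (1/5)(0.2070+0.0320) + (1/5)(0.5660+0.2070) + (1/5)(1.0000+0.5660)
  = 0.0026 + 0.0090 + 0.0478 + 0.1546 + 0.3132 = 0.5272
G = 1 − 0.5272 = 0.4728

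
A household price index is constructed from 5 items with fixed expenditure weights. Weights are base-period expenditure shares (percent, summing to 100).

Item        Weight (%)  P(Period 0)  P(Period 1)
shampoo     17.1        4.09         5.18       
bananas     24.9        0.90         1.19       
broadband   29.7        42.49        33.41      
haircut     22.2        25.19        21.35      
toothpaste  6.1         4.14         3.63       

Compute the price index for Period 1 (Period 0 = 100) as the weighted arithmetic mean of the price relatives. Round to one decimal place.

shampoo: 17.1 × (5.18/4.09) = 17.1 × 1.266504 = 21.6572
bananas: 24.9 × (1.19/0.90) = 24.9 × 1.322222 = 32.9233
broadband: 29.7 × (33.41/42.49) = 29.7 × 0.786303 = 23.3532
haircut: 22.2 × (21.35/25.19) = 22.2 × 0.847559 = 18.8158
toothpaste: 6.1 × (3.63/4.14) = 6.1 × 0.876812 = 5.3486
Index = Σ wᵢ·(p₁ᵢ/p₀ᵢ) = 21.6572 + 32.9233 + 23.3532 + 18.8158 + 5.3486 = 102.0981

102.1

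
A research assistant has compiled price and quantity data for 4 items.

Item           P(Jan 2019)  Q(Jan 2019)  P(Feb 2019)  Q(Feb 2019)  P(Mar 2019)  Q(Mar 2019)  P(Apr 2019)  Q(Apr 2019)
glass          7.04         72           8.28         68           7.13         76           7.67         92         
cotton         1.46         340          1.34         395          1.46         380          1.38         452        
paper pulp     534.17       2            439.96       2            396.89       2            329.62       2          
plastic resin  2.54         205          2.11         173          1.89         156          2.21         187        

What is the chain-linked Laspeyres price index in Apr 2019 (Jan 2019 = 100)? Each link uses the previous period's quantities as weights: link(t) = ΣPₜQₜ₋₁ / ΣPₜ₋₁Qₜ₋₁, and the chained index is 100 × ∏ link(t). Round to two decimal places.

Link Jan 2019→Feb 2019:
ΣP(Feb 2019)Q(Jan 2019) = 8.28×72 + 1.34×340 + 439.96×2 + 2.11×205 = 596.16 + 455.6 + 879.92 + 432.55 = 2364.23
ΣP(Jan 2019)Q(Jan 2019) = 7.04×72 + 1.46×340 + 534.17×2 + 2.54×205 = 506.88 + 496.4 + 1068.34 + 520.7 = 2592.32
link = 2364.23/2592.32 = 0.912013
Link Feb 2019→Mar 2019:
ΣP(Mar 2019)Q(Feb 2019) = 7.13×68 + 1.46×395 + 396.89×2 + 1.89×173 = 484.84 + 576.7 + 793.78 + 326.97 = 2182.29
ΣP(Feb 2019)Q(Feb 2019) = 8.28×68 + 1.34×395 + 439.96×2 + 2.11×173 = 563.04 + 529.3 + 879.92 + 365.03 = 2337.29
link = 2182.29/2337.29 = 0.933684
Link Mar 2019→Apr 2019:
ΣP(Apr 2019)Q(Mar 2019) = 7.67×76 + 1.38×380 + 329.62×2 + 2.21×156 = 582.92 + 524.4 + 659.24 + 344.76 = 2111.32
ΣP(Mar 2019)Q(Mar 2019) = 7.13×76 + 1.46×380 + 396.89×2 + 1.89×156 = 541.88 + 554.8 + 793.78 + 294.84 = 2185.3
link = 2111.32/2185.3 = 0.966147
Chained index = 100 × 0.912013 × 0.933684 × 0.966147 = 82.2705

82.27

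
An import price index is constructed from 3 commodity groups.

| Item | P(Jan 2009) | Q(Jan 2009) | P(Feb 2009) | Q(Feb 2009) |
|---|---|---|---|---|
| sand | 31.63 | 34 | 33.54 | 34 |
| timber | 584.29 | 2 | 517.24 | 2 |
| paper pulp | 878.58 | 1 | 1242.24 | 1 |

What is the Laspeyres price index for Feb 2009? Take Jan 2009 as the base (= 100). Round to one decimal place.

109.4

Laspeyres price index uses base-period quantities as weights.
ΣP(Feb 2009)·Q(Jan 2009) = 33.54×34 + 517.24×2 + 1242.24×1 = 1140.36 + 1034.48 + 1242.24 = 3417.08
ΣP(Jan 2009)·Q(Jan 2009) = 31.63×34 + 584.29×2 + 878.58×1 = 1075.42 + 1168.58 + 878.58 = 3122.58
Index = 3417.08 / 3122.58 × 100 = 109.4313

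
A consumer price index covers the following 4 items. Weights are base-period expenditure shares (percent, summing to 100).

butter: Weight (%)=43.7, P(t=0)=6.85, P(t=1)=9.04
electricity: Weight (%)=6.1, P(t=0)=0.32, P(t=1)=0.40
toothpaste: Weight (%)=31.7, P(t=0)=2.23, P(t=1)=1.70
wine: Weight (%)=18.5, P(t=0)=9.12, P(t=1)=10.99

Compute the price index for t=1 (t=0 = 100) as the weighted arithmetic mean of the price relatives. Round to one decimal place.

111.8

butter: 43.7 × (9.04/6.85) = 43.7 × 1.319708 = 57.6712
electricity: 6.1 × (0.40/0.32) = 6.1 × 1.250000 = 7.6250
toothpaste: 31.7 × (1.70/2.23) = 31.7 × 0.762332 = 24.1659
wine: 18.5 × (10.99/9.12) = 18.5 × 1.205044 = 22.2933
Index = Σ wᵢ·(p₁ᵢ/p₀ᵢ) = 57.6712 + 7.6250 + 24.1659 + 22.2933 = 111.7555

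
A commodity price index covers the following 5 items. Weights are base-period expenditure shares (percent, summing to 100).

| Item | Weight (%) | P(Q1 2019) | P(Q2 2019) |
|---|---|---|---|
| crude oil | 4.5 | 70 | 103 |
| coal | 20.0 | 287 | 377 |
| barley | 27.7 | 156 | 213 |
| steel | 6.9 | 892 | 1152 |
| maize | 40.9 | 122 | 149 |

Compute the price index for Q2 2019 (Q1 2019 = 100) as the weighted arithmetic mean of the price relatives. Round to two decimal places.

129.58

crude oil: 4.5 × (103/70) = 4.5 × 1.471429 = 6.6214
coal: 20.0 × (377/287) = 20.0 × 1.313589 = 26.2718
barley: 27.7 × (213/156) = 27.7 × 1.365385 = 37.8212
steel: 6.9 × (1152/892) = 6.9 × 1.291480 = 8.9112
maize: 40.9 × (149/122) = 40.9 × 1.221311 = 49.9516
Index = Σ wᵢ·(p₁ᵢ/p₀ᵢ) = 6.6214 + 26.2718 + 37.8212 + 8.9112 + 49.9516 = 129.5772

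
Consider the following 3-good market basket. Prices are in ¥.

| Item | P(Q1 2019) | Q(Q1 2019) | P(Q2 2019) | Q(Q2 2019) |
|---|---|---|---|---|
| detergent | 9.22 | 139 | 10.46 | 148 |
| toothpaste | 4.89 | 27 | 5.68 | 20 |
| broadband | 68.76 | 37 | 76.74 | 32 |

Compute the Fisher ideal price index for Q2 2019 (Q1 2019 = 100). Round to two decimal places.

Laspeyres component (base-period weights):
ΣP(Q2 2019)Q(Q1 2019) = 10.46×139 + 5.68×27 + 76.74×37 = 1453.94 + 153.36 + 2839.38 = 4446.68
ΣP(Q1 2019)Q(Q1 2019) = 9.22×139 + 4.89×27 + 68.76×37 = 1281.58 + 132.03 + 2544.12 = 3957.73
L = 4446.68 / 3957.73 × 100 = 112.3543
Paasche component (current-period weights):
ΣP(Q2 2019)Q(Q2 2019) = 10.46×148 + 5.68×20 + 76.74×32 = 1548.08 + 113.6 + 2455.68 = 4117.36
ΣP(Q1 2019)Q(Q2 2019) = 9.22×148 + 4.89×20 + 68.76×32 = 1364.56 + 97.8 + 2200.32 = 3662.68
P = 4117.36 / 3662.68 × 100 = 112.4139
Fisher = √(L × P) = √(112.3543 × 112.4139) = 112.3841

112.38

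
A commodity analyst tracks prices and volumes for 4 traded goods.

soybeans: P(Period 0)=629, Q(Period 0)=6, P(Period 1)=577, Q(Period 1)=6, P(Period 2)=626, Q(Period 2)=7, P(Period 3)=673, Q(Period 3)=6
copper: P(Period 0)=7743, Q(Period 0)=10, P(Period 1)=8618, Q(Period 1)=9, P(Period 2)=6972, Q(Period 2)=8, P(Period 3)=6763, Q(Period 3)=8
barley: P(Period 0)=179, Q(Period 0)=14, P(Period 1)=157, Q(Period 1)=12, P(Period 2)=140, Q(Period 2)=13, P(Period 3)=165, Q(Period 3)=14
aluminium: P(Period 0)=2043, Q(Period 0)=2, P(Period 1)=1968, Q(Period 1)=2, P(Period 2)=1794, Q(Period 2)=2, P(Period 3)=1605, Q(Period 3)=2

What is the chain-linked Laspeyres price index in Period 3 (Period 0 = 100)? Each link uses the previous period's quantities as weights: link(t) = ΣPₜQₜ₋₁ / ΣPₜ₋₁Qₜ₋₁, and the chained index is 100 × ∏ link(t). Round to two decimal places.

Link Period 0→Period 1:
ΣP(Period 1)Q(Period 0) = 577×6 + 8618×10 + 157×14 + 1968×2 = 3462 + 86180 + 2198 + 3936 = 95776
ΣP(Period 0)Q(Period 0) = 629×6 + 7743×10 + 179×14 + 2043×2 = 3774 + 77430 + 2506 + 4086 = 87796
link = 95776/87796 = 1.090893
Link Period 1→Period 2:
ΣP(Period 2)Q(Period 1) = 626×6 + 6972×9 + 140×12 + 1794×2 = 3756 + 62748 + 1680 + 3588 = 71772
ΣP(Period 1)Q(Period 1) = 577×6 + 8618×9 + 157×12 + 1968×2 = 3462 + 77562 + 1884 + 3936 = 86844
link = 71772/86844 = 0.826447
Link Period 2→Period 3:
ΣP(Period 3)Q(Period 2) = 673×7 + 6763×8 + 165×13 + 1605×2 = 4711 + 54104 + 2145 + 3210 = 64170
ΣP(Period 2)Q(Period 2) = 626×7 + 6972×8 + 140×13 + 1794×2 = 4382 + 55776 + 1820 + 3588 = 65566
link = 64170/65566 = 0.978708
Chained index = 100 × 1.090893 × 0.826447 × 0.978708 = 88.2370

88.24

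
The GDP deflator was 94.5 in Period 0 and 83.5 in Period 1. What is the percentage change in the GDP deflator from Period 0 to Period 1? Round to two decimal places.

Change = (83.5 − 94.5) / 94.5 × 100
       = -11.0 / 94.5 × 100 = -11.6402%

-11.64%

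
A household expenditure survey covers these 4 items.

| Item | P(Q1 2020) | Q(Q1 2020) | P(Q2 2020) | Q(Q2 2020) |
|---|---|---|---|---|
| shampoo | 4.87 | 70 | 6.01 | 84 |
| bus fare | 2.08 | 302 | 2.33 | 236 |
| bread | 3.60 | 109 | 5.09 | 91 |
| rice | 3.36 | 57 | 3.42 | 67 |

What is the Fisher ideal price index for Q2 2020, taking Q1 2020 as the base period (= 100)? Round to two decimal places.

120.47

Laspeyres component (base-period weights):
ΣP(Q2 2020)Q(Q1 2020) = 6.01×70 + 2.33×302 + 5.09×109 + 3.42×57 = 420.7 + 703.66 + 554.81 + 194.94 = 1874.11
ΣP(Q1 2020)Q(Q1 2020) = 4.87×70 + 2.08×302 + 3.60×109 + 3.36×57 = 340.9 + 628.16 + 392.4 + 191.52 = 1552.98
L = 1874.11 / 1552.98 × 100 = 120.6783
Paasche component (current-period weights):
ΣP(Q2 2020)Q(Q2 2020) = 6.01×84 + 2.33×236 + 5.09×91 + 3.42×67 = 504.84 + 549.88 + 463.19 + 229.14 = 1747.05
ΣP(Q1 2020)Q(Q2 2020) = 4.87×84 + 2.08×236 + 3.60×91 + 3.36×67 = 409.08 + 490.88 + 327.6 + 225.12 = 1452.68
P = 1747.05 / 1452.68 × 100 = 120.2639
Fisher = √(L × P) = √(120.6783 × 120.2639) = 120.4709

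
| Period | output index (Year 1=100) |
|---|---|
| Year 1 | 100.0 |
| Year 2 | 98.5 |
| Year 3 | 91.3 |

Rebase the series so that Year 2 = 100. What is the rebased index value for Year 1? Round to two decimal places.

Rebased(Year 1) = 100.0 / 98.5 × 100 = 101.5228

101.52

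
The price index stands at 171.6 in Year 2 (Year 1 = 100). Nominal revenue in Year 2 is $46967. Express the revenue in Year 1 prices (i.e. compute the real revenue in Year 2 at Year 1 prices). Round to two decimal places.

Real = Nominal ÷ (Index/100) = 46967 ÷ (171.6/100)
     = 46967 ÷ 1.716 = 27370.0466

27370.05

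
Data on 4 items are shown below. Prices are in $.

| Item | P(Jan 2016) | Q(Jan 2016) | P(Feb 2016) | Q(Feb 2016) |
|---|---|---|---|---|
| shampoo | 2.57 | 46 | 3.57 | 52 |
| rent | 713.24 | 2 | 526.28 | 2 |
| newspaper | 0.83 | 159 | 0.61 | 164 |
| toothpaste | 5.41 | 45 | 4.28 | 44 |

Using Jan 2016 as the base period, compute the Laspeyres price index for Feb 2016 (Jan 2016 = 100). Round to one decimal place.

Laspeyres price index uses base-period quantities as weights.
ΣP(Feb 2016)·Q(Jan 2016) = 3.57×46 + 526.28×2 + 0.61×159 + 4.28×45 = 164.22 + 1052.56 + 96.99 + 192.6 = 1506.37
ΣP(Jan 2016)·Q(Jan 2016) = 2.57×46 + 713.24×2 + 0.83×159 + 5.41×45 = 118.22 + 1426.48 + 131.97 + 243.45 = 1920.12
Index = 1506.37 / 1920.12 × 100 = 78.4519

78.5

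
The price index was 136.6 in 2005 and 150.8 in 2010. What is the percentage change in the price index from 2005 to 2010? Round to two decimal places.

Change = (150.8 − 136.6) / 136.6 × 100
       = 14.2 / 136.6 × 100 = 10.3953%

10.40%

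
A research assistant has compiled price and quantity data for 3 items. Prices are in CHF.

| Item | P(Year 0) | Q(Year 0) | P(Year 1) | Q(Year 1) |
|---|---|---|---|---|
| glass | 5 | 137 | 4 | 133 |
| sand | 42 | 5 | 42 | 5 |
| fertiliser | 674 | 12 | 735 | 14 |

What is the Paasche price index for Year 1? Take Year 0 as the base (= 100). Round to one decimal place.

Paasche price index uses current-period quantities as weights.
ΣP(Year 1)·Q(Year 1) = 4×133 + 42×5 + 735×14 = 532 + 210 + 10290 = 11032
ΣP(Year 0)·Q(Year 1) = 5×133 + 42×5 + 674×14 = 665 + 210 + 9436 = 10311
Index = 11032 / 10311 × 100 = 106.9925

107.0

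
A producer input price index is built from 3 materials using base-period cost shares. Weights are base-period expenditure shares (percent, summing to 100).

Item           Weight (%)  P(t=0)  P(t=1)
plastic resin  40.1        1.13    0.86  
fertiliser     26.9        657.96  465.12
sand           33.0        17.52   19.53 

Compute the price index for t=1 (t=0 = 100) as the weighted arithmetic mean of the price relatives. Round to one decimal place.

86.3

plastic resin: 40.1 × (0.86/1.13) = 40.1 × 0.761062 = 30.5186
fertiliser: 26.9 × (465.12/657.96) = 26.9 × 0.706912 = 19.0159
sand: 33.0 × (19.53/17.52) = 33.0 × 1.114726 = 36.7860
Index = Σ wᵢ·(p₁ᵢ/p₀ᵢ) = 30.5186 + 19.0159 + 36.7860 = 86.3205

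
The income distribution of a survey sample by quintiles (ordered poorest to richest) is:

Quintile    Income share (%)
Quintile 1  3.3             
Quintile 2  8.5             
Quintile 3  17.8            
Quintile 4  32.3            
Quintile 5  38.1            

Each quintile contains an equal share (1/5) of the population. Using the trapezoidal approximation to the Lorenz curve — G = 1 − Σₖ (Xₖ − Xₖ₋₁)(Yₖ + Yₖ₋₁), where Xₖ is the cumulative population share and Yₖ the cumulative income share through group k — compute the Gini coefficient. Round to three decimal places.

0.374

Cumulative income shares Yₖ: 0.0330, 0.1180, 0.2960, 0.6190, 1.0000
Σ (Xₖ−Xₖ₋₁)(Yₖ+Yₖ₋₁) = (1/5)(0.0330+0.0000) + (1/5)(0.1180+0.0330) + (1/5)(0.2960+0.1180) + (1/5)(0.6190+0.2960) + (1/5)(1.0000+0.6190)
  = 0.0066 + 0.0302 + 0.0828 + 0.1830 + 0.3238 = 0.6264
G = 1 − 0.6264 = 0.3736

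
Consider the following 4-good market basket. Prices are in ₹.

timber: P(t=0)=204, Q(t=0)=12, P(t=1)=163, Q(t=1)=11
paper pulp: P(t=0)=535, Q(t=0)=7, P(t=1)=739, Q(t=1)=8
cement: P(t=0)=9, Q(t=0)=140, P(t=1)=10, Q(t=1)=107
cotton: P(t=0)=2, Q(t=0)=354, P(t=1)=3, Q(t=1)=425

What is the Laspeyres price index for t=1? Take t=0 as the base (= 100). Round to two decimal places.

117.52

Laspeyres price index uses base-period quantities as weights.
ΣP(t=1)·Q(t=0) = 163×12 + 739×7 + 10×140 + 3×354 = 1956 + 5173 + 1400 + 1062 = 9591
ΣP(t=0)·Q(t=0) = 204×12 + 535×7 + 9×140 + 2×354 = 2448 + 3745 + 1260 + 708 = 8161
Index = 9591 / 8161 × 100 = 117.5224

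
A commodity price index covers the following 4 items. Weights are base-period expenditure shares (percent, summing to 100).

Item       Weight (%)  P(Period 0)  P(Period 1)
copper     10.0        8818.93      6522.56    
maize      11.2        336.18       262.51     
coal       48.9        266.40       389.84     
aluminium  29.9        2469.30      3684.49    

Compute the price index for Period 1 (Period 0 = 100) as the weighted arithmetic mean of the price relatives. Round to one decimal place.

132.3

copper: 10.0 × (6522.56/8818.93) = 10.0 × 0.739609 = 7.3961
maize: 11.2 × (262.51/336.18) = 11.2 × 0.780861 = 8.7456
coal: 48.9 × (389.84/266.40) = 48.9 × 1.463363 = 71.5585
aluminium: 29.9 × (3684.49/2469.30) = 29.9 × 1.492119 = 44.6144
Index = Σ wᵢ·(p₁ᵢ/p₀ᵢ) = 7.3961 + 8.7456 + 71.5585 + 44.6144 = 132.3146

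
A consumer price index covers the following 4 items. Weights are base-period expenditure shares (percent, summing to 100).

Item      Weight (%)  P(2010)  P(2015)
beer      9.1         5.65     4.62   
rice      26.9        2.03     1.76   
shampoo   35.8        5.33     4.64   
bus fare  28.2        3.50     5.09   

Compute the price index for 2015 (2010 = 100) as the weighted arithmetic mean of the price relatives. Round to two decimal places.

102.94

beer: 9.1 × (4.62/5.65) = 9.1 × 0.817699 = 7.4411
rice: 26.9 × (1.76/2.03) = 26.9 × 0.866995 = 23.3222
shampoo: 35.8 × (4.64/5.33) = 35.8 × 0.870544 = 31.1655
bus fare: 28.2 × (5.09/3.50) = 28.2 × 1.454286 = 41.0109
Index = Σ wᵢ·(p₁ᵢ/p₀ᵢ) = 7.4411 + 23.3222 + 31.1655 + 41.0109 = 102.9396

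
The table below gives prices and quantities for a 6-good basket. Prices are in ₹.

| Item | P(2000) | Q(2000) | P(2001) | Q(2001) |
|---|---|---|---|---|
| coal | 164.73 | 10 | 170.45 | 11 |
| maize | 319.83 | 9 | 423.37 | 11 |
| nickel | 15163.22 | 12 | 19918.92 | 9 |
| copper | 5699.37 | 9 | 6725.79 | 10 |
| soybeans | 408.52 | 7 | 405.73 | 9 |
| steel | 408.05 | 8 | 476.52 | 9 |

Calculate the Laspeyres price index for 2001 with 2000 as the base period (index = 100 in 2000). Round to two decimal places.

127.81

Laspeyres price index uses base-period quantities as weights.
ΣP(2001)·Q(2000) = 170.45×10 + 423.37×9 + 19918.92×12 + 6725.79×9 + 405.73×7 + 476.52×8 = 1704.5 + 3810.33 + 239027.04 + 60532.11 + 2840.11 + 3812.16 = 311726.25
ΣP(2000)·Q(2000) = 164.73×10 + 319.83×9 + 15163.22×12 + 5699.37×9 + 408.52×7 + 408.05×8 = 1647.3 + 2878.47 + 181958.64 + 51294.33 + 2859.64 + 3264.4 = 243902.78
Index = 311726.25 / 243902.78 × 100 = 127.8076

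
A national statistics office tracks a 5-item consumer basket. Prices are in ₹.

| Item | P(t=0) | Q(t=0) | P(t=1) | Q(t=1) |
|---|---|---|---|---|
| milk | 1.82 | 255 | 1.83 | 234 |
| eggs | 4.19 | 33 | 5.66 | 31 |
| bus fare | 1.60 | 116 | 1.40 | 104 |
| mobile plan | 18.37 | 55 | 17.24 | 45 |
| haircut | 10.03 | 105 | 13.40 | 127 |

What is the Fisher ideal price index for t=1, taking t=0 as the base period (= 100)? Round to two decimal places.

Laspeyres component (base-period weights):
ΣP(t=1)Q(t=0) = 1.83×255 + 5.66×33 + 1.40×116 + 17.24×55 + 13.40×105 = 466.65 + 186.78 + 162.4 + 948.2 + 1407 = 3171.03
ΣP(t=0)Q(t=0) = 1.82×255 + 4.19×33 + 1.60×116 + 18.37×55 + 10.03×105 = 464.1 + 138.27 + 185.6 + 1010.35 + 1053.15 = 2851.47
L = 3171.03 / 2851.47 × 100 = 111.2069
Paasche component (current-period weights):
ΣP(t=1)Q(t=1) = 1.83×234 + 5.66×31 + 1.40×104 + 17.24×45 + 13.40×127 = 428.22 + 175.46 + 145.6 + 775.8 + 1701.8 = 3226.88
ΣP(t=0)Q(t=1) = 1.82×234 + 4.19×31 + 1.60×104 + 18.37×45 + 10.03×127 = 425.88 + 129.89 + 166.4 + 826.65 + 1273.81 = 2822.63
P = 3226.88 / 2822.63 × 100 = 114.3217
Fisher = √(L × P) = √(111.2069 × 114.3217) = 112.7535

112.75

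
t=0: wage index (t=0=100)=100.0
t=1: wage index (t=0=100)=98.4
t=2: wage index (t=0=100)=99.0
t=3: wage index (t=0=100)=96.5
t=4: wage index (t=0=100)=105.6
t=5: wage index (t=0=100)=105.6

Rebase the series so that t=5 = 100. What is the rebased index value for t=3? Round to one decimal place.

Rebased(t=3) = 96.5 / 105.6 × 100 = 91.3826

91.4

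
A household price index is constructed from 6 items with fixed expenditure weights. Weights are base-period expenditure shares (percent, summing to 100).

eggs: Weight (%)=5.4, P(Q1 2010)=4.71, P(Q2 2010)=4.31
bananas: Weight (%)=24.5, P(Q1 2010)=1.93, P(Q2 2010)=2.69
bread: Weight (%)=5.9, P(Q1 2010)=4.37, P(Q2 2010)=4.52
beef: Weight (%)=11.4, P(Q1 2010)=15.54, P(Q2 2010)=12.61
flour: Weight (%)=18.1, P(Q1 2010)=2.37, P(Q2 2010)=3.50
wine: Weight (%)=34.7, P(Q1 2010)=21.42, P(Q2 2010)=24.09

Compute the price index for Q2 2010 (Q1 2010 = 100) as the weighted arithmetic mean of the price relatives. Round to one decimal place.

120.2

eggs: 5.4 × (4.31/4.71) = 5.4 × 0.915074 = 4.9414
bananas: 24.5 × (2.69/1.93) = 24.5 × 1.393782 = 34.1477
bread: 5.9 × (4.52/4.37) = 5.9 × 1.034325 = 6.1025
beef: 11.4 × (12.61/15.54) = 11.4 × 0.811454 = 9.2506
flour: 18.1 × (3.50/2.37) = 18.1 × 1.476793 = 26.7300
wine: 34.7 × (24.09/21.42) = 34.7 × 1.124650 = 39.0254
Index = Σ wᵢ·(p₁ᵢ/p₀ᵢ) = 4.9414 + 34.1477 + 6.1025 + 9.2506 + 26.7300 + 39.0254 = 120.1975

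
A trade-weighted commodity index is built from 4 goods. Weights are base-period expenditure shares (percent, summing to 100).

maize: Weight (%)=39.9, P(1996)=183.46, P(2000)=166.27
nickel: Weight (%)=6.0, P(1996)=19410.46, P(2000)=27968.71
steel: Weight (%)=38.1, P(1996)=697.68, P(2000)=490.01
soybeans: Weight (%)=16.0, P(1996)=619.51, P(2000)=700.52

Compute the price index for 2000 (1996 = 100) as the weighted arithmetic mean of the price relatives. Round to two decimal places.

89.66

maize: 39.9 × (166.27/183.46) = 39.9 × 0.906301 = 36.1614
nickel: 6.0 × (27968.71/19410.46) = 6.0 × 1.440909 = 8.6455
steel: 38.1 × (490.01/697.68) = 38.1 × 0.702342 = 26.7592
soybeans: 16.0 × (700.52/619.51) = 16.0 × 1.130765 = 18.0922
Index = Σ wᵢ·(p₁ᵢ/p₀ᵢ) = 36.1614 + 8.6455 + 26.7592 + 18.0922 = 89.6583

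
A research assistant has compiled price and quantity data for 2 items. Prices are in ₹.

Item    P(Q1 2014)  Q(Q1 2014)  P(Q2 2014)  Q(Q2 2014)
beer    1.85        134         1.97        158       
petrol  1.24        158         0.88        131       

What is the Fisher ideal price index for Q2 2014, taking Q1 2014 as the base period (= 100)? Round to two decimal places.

Laspeyres component (base-period weights):
ΣP(Q2 2014)Q(Q1 2014) = 1.97×134 + 0.88×158 = 263.98 + 139.04 = 403.02
ΣP(Q1 2014)Q(Q1 2014) = 1.85×134 + 1.24×158 = 247.9 + 195.92 = 443.82
L = 403.02 / 443.82 × 100 = 90.8071
Paasche component (current-period weights):
ΣP(Q2 2014)Q(Q2 2014) = 1.97×158 + 0.88×131 = 311.26 + 115.28 = 426.54
ΣP(Q1 2014)Q(Q2 2014) = 1.85×158 + 1.24×131 = 292.3 + 162.44 = 454.74
P = 426.54 / 454.74 × 100 = 93.7987
Fisher = √(L × P) = √(90.8071 × 93.7987) = 92.2907

92.29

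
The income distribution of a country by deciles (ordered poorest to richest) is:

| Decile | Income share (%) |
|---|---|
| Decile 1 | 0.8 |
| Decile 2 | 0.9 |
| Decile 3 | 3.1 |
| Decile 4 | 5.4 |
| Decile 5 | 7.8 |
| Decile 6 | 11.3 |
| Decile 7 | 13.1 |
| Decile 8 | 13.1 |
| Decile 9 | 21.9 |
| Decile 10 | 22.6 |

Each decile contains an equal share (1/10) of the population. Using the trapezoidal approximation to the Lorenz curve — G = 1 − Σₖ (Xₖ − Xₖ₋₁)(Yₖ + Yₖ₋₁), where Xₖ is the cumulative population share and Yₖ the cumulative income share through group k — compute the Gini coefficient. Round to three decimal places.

Cumulative income shares Yₖ: 0.0080, 0.0170, 0.0480, 0.1020, 0.1800, 0.2930, 0.4240, 0.5550, 0.7740, 1.0000
Σ (Xₖ−Xₖ₋₁)(Yₖ+Yₖ₋₁) = (1/10)(0.0080+0.0000) + (1/10)(0.0170+0.0080) + (1/10)(0.0480+0.0170) + (1/10)(0.1020+0.0480) + (1/10)(0.1800+0.1020) + (1/10)(0.2930+0.1800) + (1/10)(0.4240+0.2930) + (1/10)(0.5550+0.4240) + (1/10)(0.7740+0.5550) + (1/10)(1.0000+0.7740)
  = 0.0008 + 0.0025 + 0.0065 + 0.0150 + 0.0282 + 0.0473 + 0.0717 + 0.0979 + 0.1329 + 0.1774 = 0.5802
G = 1 − 0.5802 = 0.4198

0.420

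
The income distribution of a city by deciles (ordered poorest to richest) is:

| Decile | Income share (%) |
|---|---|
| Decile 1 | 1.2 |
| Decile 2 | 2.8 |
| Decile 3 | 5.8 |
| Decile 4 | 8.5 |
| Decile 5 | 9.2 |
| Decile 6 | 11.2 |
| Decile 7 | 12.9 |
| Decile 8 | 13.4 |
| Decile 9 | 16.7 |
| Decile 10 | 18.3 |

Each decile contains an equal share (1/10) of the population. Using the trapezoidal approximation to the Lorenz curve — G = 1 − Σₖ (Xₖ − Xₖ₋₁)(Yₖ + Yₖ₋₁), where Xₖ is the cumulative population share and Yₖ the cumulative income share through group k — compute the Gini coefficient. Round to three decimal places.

0.304

Cumulative income shares Yₖ: 0.0120, 0.0400, 0.0980, 0.1830, 0.2750, 0.3870, 0.5160, 0.6500, 0.8170, 1.0000
Σ (Xₖ−Xₖ₋₁)(Yₖ+Yₖ₋₁) = (1/10)(0.0120+0.0000) + (1/10)(0.0400+0.0120) + (1/10)(0.0980+0.0400) + (1/10)(0.1830+0.0980) + (1/10)(0.2750+0.1830) + (1/10)(0.3870+0.2750) + (1/10)(0.5160+0.3870) + (1/10)(0.6500+0.5160) + (1/10)(0.8170+0.6500) + (1/10)(1.0000+0.8170)
  = 0.0012 + 0.0052 + 0.0138 + 0.0281 + 0.0458 + 0.0662 + 0.0903 + 0.1166 + 0.1467 + 0.1817 = 0.6956
G = 1 − 0.6956 = 0.3044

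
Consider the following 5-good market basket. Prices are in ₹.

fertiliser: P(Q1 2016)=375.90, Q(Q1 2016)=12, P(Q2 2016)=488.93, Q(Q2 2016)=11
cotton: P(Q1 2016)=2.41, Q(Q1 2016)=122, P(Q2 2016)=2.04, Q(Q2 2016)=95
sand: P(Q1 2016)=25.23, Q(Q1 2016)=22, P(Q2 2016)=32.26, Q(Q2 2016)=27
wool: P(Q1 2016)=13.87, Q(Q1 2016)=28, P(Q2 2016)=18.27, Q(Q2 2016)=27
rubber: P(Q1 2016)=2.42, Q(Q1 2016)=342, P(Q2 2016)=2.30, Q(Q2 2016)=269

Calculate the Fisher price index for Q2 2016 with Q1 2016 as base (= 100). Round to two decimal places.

Laspeyres component (base-period weights):
ΣP(Q2 2016)Q(Q1 2016) = 488.93×12 + 2.04×122 + 32.26×22 + 18.27×28 + 2.30×342 = 5867.16 + 248.88 + 709.72 + 511.56 + 786.6 = 8123.92
ΣP(Q1 2016)Q(Q1 2016) = 375.90×12 + 2.41×122 + 25.23×22 + 13.87×28 + 2.42×342 = 4510.8 + 294.02 + 555.06 + 388.36 + 827.64 = 6575.88
L = 8123.92 / 6575.88 × 100 = 123.5412
Paasche component (current-period weights):
ΣP(Q2 2016)Q(Q2 2016) = 488.93×11 + 2.04×95 + 32.26×27 + 18.27×27 + 2.30×269 = 5378.23 + 193.8 + 871.02 + 493.29 + 618.7 = 7555.04
ΣP(Q1 2016)Q(Q2 2016) = 375.90×11 + 2.41×95 + 25.23×27 + 13.87×27 + 2.42×269 = 4134.9 + 228.95 + 681.21 + 374.49 + 650.98 = 6070.53
P = 7555.04 / 6070.53 × 100 = 124.4544
Fisher = √(L × P) = √(123.5412 × 124.4544) = 123.9969

124.00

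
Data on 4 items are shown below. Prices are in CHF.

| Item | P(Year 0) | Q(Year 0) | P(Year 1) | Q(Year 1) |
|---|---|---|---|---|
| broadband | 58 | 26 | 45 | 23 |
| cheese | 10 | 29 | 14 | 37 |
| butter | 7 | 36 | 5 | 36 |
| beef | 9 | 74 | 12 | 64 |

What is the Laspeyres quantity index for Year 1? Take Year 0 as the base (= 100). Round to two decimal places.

Laspeyres quantity index uses base-period prices as weights.
ΣP(Year 0)·Q(Year 1) = 58×23 + 10×37 + 7×36 + 9×64 = 1334 + 370 + 252 + 576 = 2532
ΣP(Year 0)·Q(Year 0) = 58×26 + 10×29 + 7×36 + 9×74 = 1508 + 290 + 252 + 666 = 2716
Index = 2532 / 2716 × 100 = 93.2253

93.23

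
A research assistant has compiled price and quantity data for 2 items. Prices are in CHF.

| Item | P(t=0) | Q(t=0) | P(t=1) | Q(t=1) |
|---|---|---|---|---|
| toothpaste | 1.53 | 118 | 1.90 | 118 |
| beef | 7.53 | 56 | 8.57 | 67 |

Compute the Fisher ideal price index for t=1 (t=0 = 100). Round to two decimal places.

Laspeyres component (base-period weights):
ΣP(t=1)Q(t=0) = 1.90×118 + 8.57×56 = 224.2 + 479.92 = 704.12
ΣP(t=0)Q(t=0) = 1.53×118 + 7.53×56 = 180.54 + 421.68 = 602.22
L = 704.12 / 602.22 × 100 = 116.9207
Paasche component (current-period weights):
ΣP(t=1)Q(t=1) = 1.90×118 + 8.57×67 = 224.2 + 574.19 = 798.39
ΣP(t=0)Q(t=1) = 1.53×118 + 7.53×67 = 180.54 + 504.51 = 685.05
P = 798.39 / 685.05 × 100 = 116.5448
Fisher = √(L × P) = √(116.9207 × 116.5448) = 116.7326

116.73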